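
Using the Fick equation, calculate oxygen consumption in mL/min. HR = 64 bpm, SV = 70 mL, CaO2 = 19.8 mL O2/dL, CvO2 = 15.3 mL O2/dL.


CO = HR*SV = 64*70/1000 = 4.48 L/min
a-v O2 diff = 19.8 - 15.3 = 4.5 mL/dL
VO2 = CO * (CaO2-CvO2) * 10 dL/L
VO2 = 4.48 * 4.5 * 10
VO2 = 201.6 mL/min


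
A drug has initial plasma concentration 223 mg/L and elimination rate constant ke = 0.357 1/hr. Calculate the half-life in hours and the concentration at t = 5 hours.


t_half = ln(2) / ke = 0.693147 / 0.357 = 1.942 hr
C(t) = C0 * exp(-ke*t) = 223 * exp(-0.357*5)
C(5) = 37.42 mg/L


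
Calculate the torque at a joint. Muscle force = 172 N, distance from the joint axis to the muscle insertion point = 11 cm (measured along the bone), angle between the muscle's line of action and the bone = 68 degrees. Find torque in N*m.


Torque = F * d * sin(theta)   (moment arm = d*sin(theta))
d = 11 cm = 0.11 m
Torque = 172 * 0.11 * sin(68)
Torque = 17.54 N*m


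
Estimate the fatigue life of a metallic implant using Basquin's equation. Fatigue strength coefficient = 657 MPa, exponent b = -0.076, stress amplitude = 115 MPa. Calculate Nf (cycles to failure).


sigma_a = sigma_f' * (2Nf)^b
2Nf = (sigma_a/sigma_f')^(1/b)
2Nf = (115/657)^(1/-0.076)
2Nf = 9.0945932e+09
Nf = 4.5473e+09


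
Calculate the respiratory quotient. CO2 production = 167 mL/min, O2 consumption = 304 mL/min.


RQ = VCO2 / VO2
RQ = 167 / 304
RQ = 0.5493


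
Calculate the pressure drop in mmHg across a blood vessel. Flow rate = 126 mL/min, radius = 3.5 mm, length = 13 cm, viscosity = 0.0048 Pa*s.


dP = 8*mu*L*Q / (pi*r^4)
Q = 126 mL/min = 2.1e-06 m^3/s
dP = 22.2368 Pa = 22.2368 / 133.322 mmHg = 0.1668 mmHg


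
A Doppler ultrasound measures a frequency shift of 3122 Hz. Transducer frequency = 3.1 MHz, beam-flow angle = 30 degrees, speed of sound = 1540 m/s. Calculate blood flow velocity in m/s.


v = fd * c / (2 * f0 * cos(theta))
v = 3122 * 1540 / (2 * 3.1000e+06 * cos(30))
v = 0.8954 m/s


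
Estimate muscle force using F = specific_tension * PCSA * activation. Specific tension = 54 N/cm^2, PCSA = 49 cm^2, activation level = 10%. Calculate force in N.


F = sigma * PCSA * activation
F = 54 * 49 * 0.1
F = 264.6 N


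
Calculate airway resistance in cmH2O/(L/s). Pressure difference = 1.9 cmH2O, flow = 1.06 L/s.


R = dP / flow
R = 1.9 / 1.06
R = 1.792 cmH2O/(L/s)


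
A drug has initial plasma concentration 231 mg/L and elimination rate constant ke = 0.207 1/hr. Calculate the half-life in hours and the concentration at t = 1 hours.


t_half = ln(2) / ke = 0.693147 / 0.207 = 3.349 hr
C(t) = C0 * exp(-ke*t) = 231 * exp(-0.207*1)
C(1) = 187.8 mg/L


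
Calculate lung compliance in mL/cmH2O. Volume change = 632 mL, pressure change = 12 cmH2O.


C = dV / dP
C = 632 / 12
C = 52.67 mL/cmH2O


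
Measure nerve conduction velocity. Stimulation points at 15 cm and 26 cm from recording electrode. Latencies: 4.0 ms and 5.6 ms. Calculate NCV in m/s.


Distance = (26 - 15) / 100 = 0.11 m
dt = (5.6 - 4.0) / 1000 = 0.0016 s
NCV = dist / dt = 68.75 m/s


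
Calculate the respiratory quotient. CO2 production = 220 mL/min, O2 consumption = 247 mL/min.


RQ = VCO2 / VO2
RQ = 220 / 247
RQ = 0.8907


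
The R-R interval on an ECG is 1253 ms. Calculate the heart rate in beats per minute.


HR = 60 / RR_interval(s)
RR = 1253 ms = 1.253 s
HR = 60 / 1.253 = 47.89 bpm


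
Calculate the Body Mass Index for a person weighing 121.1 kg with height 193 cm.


BMI = weight / height^2
height = 193 cm = 1.93 m
BMI = 121.1 / 1.93^2
BMI = 32.51 kg/m^2


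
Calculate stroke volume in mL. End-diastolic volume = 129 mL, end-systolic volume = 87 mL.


SV = EDV - ESV
SV = 129 - 87
SV = 42 mL


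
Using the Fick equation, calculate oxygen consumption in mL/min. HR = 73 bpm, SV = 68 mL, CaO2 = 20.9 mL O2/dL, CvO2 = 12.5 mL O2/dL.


CO = HR*SV = 73*68/1000 = 4.964 L/min
a-v O2 diff = 20.9 - 12.5 = 8.4 mL/dL
VO2 = CO * (CaO2-CvO2) * 10 dL/L
VO2 = 4.964 * 8.4 * 10
VO2 = 417 mL/min


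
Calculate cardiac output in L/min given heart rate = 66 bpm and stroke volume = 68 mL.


CO = HR * SV
CO = 66 * 68 / 1000
CO = 4.488 L/min


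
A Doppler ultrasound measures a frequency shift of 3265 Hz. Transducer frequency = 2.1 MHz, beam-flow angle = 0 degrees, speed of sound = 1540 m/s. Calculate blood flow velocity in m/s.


v = fd * c / (2 * f0 * cos(theta))
v = 3265 * 1540 / (2 * 2.1000e+06 * cos(0))
v = 1.197 m/s


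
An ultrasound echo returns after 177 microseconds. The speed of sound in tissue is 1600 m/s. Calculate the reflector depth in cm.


depth = c * t / 2
t = 177 us = 1.7700e-04 s
depth = 1600 * 1.7700e-04 / 2
depth = 0.1416 m = 14.16 cm


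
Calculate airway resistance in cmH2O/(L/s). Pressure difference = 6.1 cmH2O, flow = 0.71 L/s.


R = dP / flow
R = 6.1 / 0.71
R = 8.592 cmH2O/(L/s)


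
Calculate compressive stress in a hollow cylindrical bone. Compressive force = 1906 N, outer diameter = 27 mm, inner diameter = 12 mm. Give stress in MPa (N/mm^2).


A = pi*(r_o^2 - r_i^2)
r_o = 13.5 mm, r_i = 6 mm
A = 459.458 mm^2
sigma = F/A = 1906 / 459.458
sigma = 4.148 MPa


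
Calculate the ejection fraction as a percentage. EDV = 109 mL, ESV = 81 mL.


SV = EDV - ESV = 109 - 81 = 28 mL
EF = SV/EDV * 100 = 28/109 * 100
EF = 25.69%


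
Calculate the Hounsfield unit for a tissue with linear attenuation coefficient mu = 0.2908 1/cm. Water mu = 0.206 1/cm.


HU = ((mu_tissue - mu_water) / mu_water) * 1000
HU = ((0.2908 - 0.206) / 0.206) * 1000
HU = 411.7


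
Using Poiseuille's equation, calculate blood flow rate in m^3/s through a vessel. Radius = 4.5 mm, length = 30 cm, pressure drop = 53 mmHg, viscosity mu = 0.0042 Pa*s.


Q = pi*r^4*dP / (8*mu*L)
r = 0.0045 m, L = 0.3 m
dP = 53 mmHg = 7066.066 Pa
Q = 9.0306e-04 m^3/s


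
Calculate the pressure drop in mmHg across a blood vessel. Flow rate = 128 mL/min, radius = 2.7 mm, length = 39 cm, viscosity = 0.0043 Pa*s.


dP = 8*mu*L*Q / (pi*r^4)
Q = 128 mL/min = 2.13333e-06 m^3/s
dP = 171.426 Pa = 171.426 / 133.322 mmHg = 1.286 mmHg


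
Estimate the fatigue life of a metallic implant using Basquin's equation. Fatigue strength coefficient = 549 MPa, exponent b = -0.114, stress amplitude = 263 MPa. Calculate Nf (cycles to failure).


sigma_a = sigma_f' * (2Nf)^b
2Nf = (sigma_a/sigma_f')^(1/b)
2Nf = (263/549)^(1/-0.114)
2Nf = 636.28891
Nf = 318.1


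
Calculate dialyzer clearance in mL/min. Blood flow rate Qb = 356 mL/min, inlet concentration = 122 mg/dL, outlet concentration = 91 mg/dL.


K = Qb * (Cb_in - Cb_out) / Cb_in
K = 356 * (122 - 91) / 122
K = 90.46 mL/min


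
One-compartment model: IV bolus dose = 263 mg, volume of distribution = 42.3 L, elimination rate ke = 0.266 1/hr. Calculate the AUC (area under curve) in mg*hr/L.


C0 = Dose/Vd = 263/42.3 = 6.21749 mg/L
AUC = C0/ke = 6.21749/0.266
AUC = 23.37 mg*hr/L


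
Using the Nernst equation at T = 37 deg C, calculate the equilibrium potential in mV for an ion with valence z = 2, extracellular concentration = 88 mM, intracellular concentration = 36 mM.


E = (RT/(zF)) * ln(C_out/C_in)
T = 37 + 273.15 = 310.15 K
E = (8.314 * 310.15 / (2 * 96485)) * ln(88/36)
E = 11.94 mV


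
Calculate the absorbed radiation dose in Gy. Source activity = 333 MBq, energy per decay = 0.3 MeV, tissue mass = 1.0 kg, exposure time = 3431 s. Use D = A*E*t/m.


A = 333 MBq = 3.3300e+08 Bq
E = 0.3 MeV = 4.806e-14 J
D = A*E*t/m = 3.3300e+08*4.806e-14*3431/1.0
D = 0.05491 Gy


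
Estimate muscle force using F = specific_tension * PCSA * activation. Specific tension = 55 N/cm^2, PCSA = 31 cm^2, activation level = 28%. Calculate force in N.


F = sigma * PCSA * activation
F = 55 * 31 * 0.28
F = 477.4 N


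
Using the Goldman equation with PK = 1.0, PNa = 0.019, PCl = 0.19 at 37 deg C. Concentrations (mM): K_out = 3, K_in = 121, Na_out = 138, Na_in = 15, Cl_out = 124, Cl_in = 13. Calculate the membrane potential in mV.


Vm = (RT/F)*ln((PK*Ko + PNa*Nao + PCl*Cli)/(PK*Ki + PNa*Nai + PCl*Clo))
Numer = 8.092, Denom = 144.845
Vm = -77.1 mV


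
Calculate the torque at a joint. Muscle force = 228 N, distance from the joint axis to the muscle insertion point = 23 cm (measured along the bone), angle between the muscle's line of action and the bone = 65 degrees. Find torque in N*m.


Torque = F * d * sin(theta)   (moment arm = d*sin(theta))
d = 23 cm = 0.23 m
Torque = 228 * 0.23 * sin(65)
Torque = 47.53 N*m


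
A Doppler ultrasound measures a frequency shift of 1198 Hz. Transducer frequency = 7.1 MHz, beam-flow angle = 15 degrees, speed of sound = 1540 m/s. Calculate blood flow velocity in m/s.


v = fd * c / (2 * f0 * cos(theta))
v = 1198 * 1540 / (2 * 7.1000e+06 * cos(15))
v = 0.1345 m/s


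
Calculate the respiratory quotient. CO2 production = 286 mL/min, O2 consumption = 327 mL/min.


RQ = VCO2 / VO2
RQ = 286 / 327
RQ = 0.8746


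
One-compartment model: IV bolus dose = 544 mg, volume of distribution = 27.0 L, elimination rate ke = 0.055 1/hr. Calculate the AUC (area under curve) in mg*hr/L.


C0 = Dose/Vd = 544/27.0 = 20.1481 mg/L
AUC = C0/ke = 20.1481/0.055
AUC = 366.3 mg*hr/L


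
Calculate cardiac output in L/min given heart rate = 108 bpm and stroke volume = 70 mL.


CO = HR * SV
CO = 108 * 70 / 1000
CO = 7.56 L/min


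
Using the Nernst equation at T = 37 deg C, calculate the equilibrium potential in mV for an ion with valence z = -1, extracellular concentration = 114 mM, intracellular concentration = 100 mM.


E = (RT/(zF)) * ln(C_out/C_in)
T = 37 + 273.15 = 310.15 K
E = (8.314 * 310.15 / (-1 * 96485)) * ln(114/100)
E = -3.502 mV


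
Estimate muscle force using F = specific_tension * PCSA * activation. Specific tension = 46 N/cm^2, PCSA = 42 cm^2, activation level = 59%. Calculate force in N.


F = sigma * PCSA * activation
F = 46 * 42 * 0.59
F = 1140 N


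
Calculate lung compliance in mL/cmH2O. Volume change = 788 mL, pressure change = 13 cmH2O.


C = dV / dP
C = 788 / 13
C = 60.62 mL/cmH2O


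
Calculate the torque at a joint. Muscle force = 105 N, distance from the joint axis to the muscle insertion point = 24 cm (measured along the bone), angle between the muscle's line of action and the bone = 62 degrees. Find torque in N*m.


Torque = F * d * sin(theta)   (moment arm = d*sin(theta))
d = 24 cm = 0.24 m
Torque = 105 * 0.24 * sin(62)
Torque = 22.25 N*m


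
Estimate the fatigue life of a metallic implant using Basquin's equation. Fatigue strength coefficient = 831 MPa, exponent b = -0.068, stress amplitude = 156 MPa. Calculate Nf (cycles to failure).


sigma_a = sigma_f' * (2Nf)^b
2Nf = (sigma_a/sigma_f')^(1/b)
2Nf = (156/831)^(1/-0.068)
2Nf = 4.8247725e+10
Nf = 2.4124e+10


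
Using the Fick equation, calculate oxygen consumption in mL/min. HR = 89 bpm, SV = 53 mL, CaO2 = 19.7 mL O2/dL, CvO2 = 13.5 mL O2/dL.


CO = HR*SV = 89*53/1000 = 4.717 L/min
a-v O2 diff = 19.7 - 13.5 = 6.2 mL/dL
VO2 = CO * (CaO2-CvO2) * 10 dL/L
VO2 = 4.717 * 6.2 * 10
VO2 = 292.5 mL/min


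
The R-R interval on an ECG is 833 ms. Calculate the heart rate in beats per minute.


HR = 60 / RR_interval(s)
RR = 833 ms = 0.833 s
HR = 60 / 0.833 = 72.03 bpm


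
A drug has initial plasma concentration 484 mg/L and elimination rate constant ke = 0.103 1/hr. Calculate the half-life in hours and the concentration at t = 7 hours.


t_half = ln(2) / ke = 0.693147 / 0.103 = 6.73 hr
C(t) = C0 * exp(-ke*t) = 484 * exp(-0.103*7)
C(7) = 235.4 mg/L


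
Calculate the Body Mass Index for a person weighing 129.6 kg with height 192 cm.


BMI = weight / height^2
height = 192 cm = 1.92 m
BMI = 129.6 / 1.92^2
BMI = 35.16 kg/m^2


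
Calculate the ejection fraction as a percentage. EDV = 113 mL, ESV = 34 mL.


SV = EDV - ESV = 113 - 34 = 79 mL
EF = SV/EDV * 100 = 79/113 * 100
EF = 69.91%


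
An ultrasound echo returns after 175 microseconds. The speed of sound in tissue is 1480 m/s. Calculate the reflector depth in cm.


depth = c * t / 2
t = 175 us = 1.7500e-04 s
depth = 1480 * 1.7500e-04 / 2
depth = 0.1295 m = 12.95 cm


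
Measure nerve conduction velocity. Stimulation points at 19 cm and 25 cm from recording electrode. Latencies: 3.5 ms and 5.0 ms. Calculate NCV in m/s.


Distance = (25 - 19) / 100 = 0.06 m
dt = (5.0 - 3.5) / 1000 = 0.0015 s
NCV = dist / dt = 40 m/s


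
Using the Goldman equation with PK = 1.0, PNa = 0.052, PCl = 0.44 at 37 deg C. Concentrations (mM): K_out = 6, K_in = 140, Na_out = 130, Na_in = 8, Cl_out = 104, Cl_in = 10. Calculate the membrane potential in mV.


Vm = (RT/F)*ln((PK*Ko + PNa*Nao + PCl*Cli)/(PK*Ki + PNa*Nai + PCl*Clo))
Numer = 17.16, Denom = 186.176
Vm = -63.72 mV


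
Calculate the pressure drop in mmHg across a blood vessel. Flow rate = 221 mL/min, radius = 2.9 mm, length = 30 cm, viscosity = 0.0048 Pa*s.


dP = 8*mu*L*Q / (pi*r^4)
Q = 221 mL/min = 3.68333e-06 m^3/s
dP = 190.964 Pa = 190.964 / 133.322 mmHg = 1.432 mmHg


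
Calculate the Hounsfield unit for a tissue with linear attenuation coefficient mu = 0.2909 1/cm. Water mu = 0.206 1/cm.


HU = ((mu_tissue - mu_water) / mu_water) * 1000
HU = ((0.2909 - 0.206) / 0.206) * 1000
HU = 412.1


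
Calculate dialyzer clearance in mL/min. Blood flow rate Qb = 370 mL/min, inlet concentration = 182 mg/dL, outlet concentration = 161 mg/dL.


K = Qb * (Cb_in - Cb_out) / Cb_in
K = 370 * (182 - 161) / 182
K = 42.69 mL/min


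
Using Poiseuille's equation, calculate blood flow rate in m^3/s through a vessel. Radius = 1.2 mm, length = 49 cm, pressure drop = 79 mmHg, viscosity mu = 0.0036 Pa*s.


Q = pi*r^4*dP / (8*mu*L)
r = 0.0012 m, L = 0.49 m
dP = 79 mmHg = 10532.438 Pa
Q = 4.8620e-06 m^3/s


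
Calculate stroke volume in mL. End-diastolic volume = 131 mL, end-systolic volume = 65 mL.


SV = EDV - ESV
SV = 131 - 65
SV = 66 mL


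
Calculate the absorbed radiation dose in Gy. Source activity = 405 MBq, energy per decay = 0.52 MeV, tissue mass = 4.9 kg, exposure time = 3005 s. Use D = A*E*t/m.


A = 405 MBq = 4.0500e+08 Bq
E = 0.52 MeV = 8.3304e-14 J
D = A*E*t/m = 4.0500e+08*8.3304e-14*3005/4.9
D = 0.02069 Gy


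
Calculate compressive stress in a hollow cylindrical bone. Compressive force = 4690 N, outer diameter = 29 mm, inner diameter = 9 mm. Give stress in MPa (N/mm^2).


A = pi*(r_o^2 - r_i^2)
r_o = 14.5 mm, r_i = 4.5 mm
A = 596.903 mm^2
sigma = F/A = 4690 / 596.903
sigma = 7.857 MPa


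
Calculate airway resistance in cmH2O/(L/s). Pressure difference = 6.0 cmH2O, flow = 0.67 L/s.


R = dP / flow
R = 6.0 / 0.67
R = 8.955 cmH2O/(L/s)


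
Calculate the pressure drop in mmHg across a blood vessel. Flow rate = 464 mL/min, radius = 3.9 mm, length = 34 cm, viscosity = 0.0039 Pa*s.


dP = 8*mu*L*Q / (pi*r^4)
Q = 464 mL/min = 7.73333e-06 m^3/s
dP = 112.873 Pa = 112.873 / 133.322 mmHg = 0.8466 mmHg


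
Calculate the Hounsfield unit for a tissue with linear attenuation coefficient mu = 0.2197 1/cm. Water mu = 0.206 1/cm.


HU = ((mu_tissue - mu_water) / mu_water) * 1000
HU = ((0.2197 - 0.206) / 0.206) * 1000
HU = 66.5


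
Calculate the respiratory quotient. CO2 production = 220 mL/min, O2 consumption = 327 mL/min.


RQ = VCO2 / VO2
RQ = 220 / 327
RQ = 0.6728


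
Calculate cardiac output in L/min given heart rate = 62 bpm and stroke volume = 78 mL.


CO = HR * SV
CO = 62 * 78 / 1000
CO = 4.836 L/min


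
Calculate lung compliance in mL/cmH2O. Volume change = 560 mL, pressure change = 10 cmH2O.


C = dV / dP
C = 560 / 10
C = 56 mL/cmH2O


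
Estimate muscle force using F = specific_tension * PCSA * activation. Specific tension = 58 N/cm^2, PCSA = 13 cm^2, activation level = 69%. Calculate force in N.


F = sigma * PCSA * activation
F = 58 * 13 * 0.69
F = 520.3 N


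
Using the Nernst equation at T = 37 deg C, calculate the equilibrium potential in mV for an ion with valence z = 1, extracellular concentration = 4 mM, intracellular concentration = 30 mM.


E = (RT/(zF)) * ln(C_out/C_in)
T = 37 + 273.15 = 310.15 K
E = (8.314 * 310.15 / (1 * 96485)) * ln(4/30)
E = -53.85 mV


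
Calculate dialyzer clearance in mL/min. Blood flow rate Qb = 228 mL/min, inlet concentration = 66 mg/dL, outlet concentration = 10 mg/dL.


K = Qb * (Cb_in - Cb_out) / Cb_in
K = 228 * (66 - 10) / 66
K = 193.5 mL/min


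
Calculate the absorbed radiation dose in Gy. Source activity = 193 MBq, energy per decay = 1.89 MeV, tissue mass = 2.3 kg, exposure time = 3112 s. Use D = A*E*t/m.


A = 193 MBq = 1.9300e+08 Bq
E = 1.89 MeV = 3.02778e-13 J
D = A*E*t/m = 1.9300e+08*3.02778e-13*3112/2.3
D = 0.07907 Gy


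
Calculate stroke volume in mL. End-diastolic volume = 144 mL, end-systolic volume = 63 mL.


SV = EDV - ESV
SV = 144 - 63
SV = 81 mL


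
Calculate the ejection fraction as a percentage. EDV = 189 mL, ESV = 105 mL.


SV = EDV - ESV = 189 - 105 = 84 mL
EF = SV/EDV * 100 = 84/189 * 100
EF = 44.44%


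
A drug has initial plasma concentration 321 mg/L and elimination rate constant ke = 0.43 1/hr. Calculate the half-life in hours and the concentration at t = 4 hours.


t_half = ln(2) / ke = 0.693147 / 0.43 = 1.612 hr
C(t) = C0 * exp(-ke*t) = 321 * exp(-0.43*4)
C(4) = 57.48 mg/L


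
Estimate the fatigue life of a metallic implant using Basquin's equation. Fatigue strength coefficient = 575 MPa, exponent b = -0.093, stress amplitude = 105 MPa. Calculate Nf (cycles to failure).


sigma_a = sigma_f' * (2Nf)^b
2Nf = (sigma_a/sigma_f')^(1/b)
2Nf = (105/575)^(1/-0.093)
2Nf = 87222699
Nf = 4.3611e+07


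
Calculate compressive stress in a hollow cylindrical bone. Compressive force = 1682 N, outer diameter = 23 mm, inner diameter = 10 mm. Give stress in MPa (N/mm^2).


A = pi*(r_o^2 - r_i^2)
r_o = 11.5 mm, r_i = 5 mm
A = 336.936 mm^2
sigma = F/A = 1682 / 336.936
sigma = 4.992 MPa


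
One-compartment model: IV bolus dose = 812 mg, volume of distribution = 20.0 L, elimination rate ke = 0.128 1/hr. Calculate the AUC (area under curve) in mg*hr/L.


C0 = Dose/Vd = 812/20.0 = 40.6 mg/L
AUC = C0/ke = 40.6/0.128
AUC = 317.2 mg*hr/L


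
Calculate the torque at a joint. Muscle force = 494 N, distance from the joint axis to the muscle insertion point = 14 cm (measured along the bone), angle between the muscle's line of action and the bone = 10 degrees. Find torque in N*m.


Torque = F * d * sin(theta)   (moment arm = d*sin(theta))
d = 14 cm = 0.14 m
Torque = 494 * 0.14 * sin(10)
Torque = 12.01 N*m


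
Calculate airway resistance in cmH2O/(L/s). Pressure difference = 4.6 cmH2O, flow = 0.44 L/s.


R = dP / flow
R = 4.6 / 0.44
R = 10.45 cmH2O/(L/s)


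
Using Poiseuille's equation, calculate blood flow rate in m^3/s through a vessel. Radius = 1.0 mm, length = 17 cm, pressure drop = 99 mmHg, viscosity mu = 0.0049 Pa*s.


Q = pi*r^4*dP / (8*mu*L)
r = 0.001 m, L = 0.17 m
dP = 99 mmHg = 13198.878 Pa
Q = 6.2223e-06 m^3/s


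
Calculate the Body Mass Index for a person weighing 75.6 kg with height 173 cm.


BMI = weight / height^2
height = 173 cm = 1.73 m
BMI = 75.6 / 1.73^2
BMI = 25.26 kg/m^2


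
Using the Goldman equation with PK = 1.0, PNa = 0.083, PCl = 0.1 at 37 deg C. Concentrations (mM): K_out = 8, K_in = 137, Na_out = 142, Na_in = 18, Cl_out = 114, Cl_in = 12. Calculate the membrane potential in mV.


Vm = (RT/F)*ln((PK*Ko + PNa*Nao + PCl*Cli)/(PK*Ki + PNa*Nai + PCl*Clo))
Numer = 20.986, Denom = 149.894
Vm = -52.54 mV


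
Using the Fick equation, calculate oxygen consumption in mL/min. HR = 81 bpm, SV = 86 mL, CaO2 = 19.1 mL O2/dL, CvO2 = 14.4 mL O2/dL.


CO = HR*SV = 81*86/1000 = 6.966 L/min
a-v O2 diff = 19.1 - 14.4 = 4.7 mL/dL
VO2 = CO * (CaO2-CvO2) * 10 dL/L
VO2 = 6.966 * 4.7 * 10
VO2 = 327.4 mL/min


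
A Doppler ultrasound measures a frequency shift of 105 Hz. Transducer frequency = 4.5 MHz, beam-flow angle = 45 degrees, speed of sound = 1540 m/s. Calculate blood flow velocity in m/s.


v = fd * c / (2 * f0 * cos(theta))
v = 105 * 1540 / (2 * 4.5000e+06 * cos(45))
v = 0.02541 m/s


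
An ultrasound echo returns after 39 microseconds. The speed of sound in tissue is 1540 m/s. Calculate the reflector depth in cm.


depth = c * t / 2
t = 39 us = 3.9000e-05 s
depth = 1540 * 3.9000e-05 / 2
depth = 0.03003 m = 3.003 cm


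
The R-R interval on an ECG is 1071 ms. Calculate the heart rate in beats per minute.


HR = 60 / RR_interval(s)
RR = 1071 ms = 1.071 s
HR = 60 / 1.071 = 56.02 bpm


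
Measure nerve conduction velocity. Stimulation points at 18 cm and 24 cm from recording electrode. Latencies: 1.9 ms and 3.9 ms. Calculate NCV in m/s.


Distance = (24 - 18) / 100 = 0.06 m
dt = (3.9 - 1.9) / 1000 = 0.002 s
NCV = dist / dt = 30 m/s


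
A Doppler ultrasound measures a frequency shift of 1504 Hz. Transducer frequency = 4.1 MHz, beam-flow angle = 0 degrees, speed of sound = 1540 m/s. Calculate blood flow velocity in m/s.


v = fd * c / (2 * f0 * cos(theta))
v = 1504 * 1540 / (2 * 4.1000e+06 * cos(0))
v = 0.2825 m/s


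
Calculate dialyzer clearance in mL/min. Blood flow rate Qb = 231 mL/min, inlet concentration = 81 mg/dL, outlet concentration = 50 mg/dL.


K = Qb * (Cb_in - Cb_out) / Cb_in
K = 231 * (81 - 50) / 81
K = 88.41 mL/min


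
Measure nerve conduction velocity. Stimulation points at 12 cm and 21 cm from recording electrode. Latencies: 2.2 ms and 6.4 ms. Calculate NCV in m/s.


Distance = (21 - 12) / 100 = 0.09 m
dt = (6.4 - 2.2) / 1000 = 0.0042 s
NCV = dist / dt = 21.43 m/s


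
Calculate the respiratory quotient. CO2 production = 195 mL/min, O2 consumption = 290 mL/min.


RQ = VCO2 / VO2
RQ = 195 / 290
RQ = 0.6724


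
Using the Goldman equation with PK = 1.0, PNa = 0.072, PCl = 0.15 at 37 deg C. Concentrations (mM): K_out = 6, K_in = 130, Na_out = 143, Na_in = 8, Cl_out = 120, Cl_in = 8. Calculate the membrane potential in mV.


Vm = (RT/F)*ln((PK*Ko + PNa*Nao + PCl*Cli)/(PK*Ki + PNa*Nai + PCl*Clo))
Numer = 17.496, Denom = 148.576
Vm = -57.17 mV


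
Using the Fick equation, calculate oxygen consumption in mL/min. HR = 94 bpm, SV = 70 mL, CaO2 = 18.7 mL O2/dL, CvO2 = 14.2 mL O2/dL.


CO = HR*SV = 94*70/1000 = 6.58 L/min
a-v O2 diff = 18.7 - 14.2 = 4.5 mL/dL
VO2 = CO * (CaO2-CvO2) * 10 dL/L
VO2 = 6.58 * 4.5 * 10
VO2 = 296.1 mL/min


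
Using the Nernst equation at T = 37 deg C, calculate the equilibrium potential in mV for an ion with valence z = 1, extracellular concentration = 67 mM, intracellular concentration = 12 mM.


E = (RT/(zF)) * ln(C_out/C_in)
T = 37 + 273.15 = 310.15 K
E = (8.314 * 310.15 / (1 * 96485)) * ln(67/12)
E = 45.96 mV


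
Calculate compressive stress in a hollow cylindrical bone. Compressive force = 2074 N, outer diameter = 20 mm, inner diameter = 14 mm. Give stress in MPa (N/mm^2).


A = pi*(r_o^2 - r_i^2)
r_o = 10 mm, r_i = 7 mm
A = 160.221 mm^2
sigma = F/A = 2074 / 160.221
sigma = 12.94 MPa


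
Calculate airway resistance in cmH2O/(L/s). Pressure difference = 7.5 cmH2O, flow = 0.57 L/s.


R = dP / flow
R = 7.5 / 0.57
R = 13.16 cmH2O/(L/s)


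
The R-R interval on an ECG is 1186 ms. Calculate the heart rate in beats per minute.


HR = 60 / RR_interval(s)
RR = 1186 ms = 1.186 s
HR = 60 / 1.186 = 50.59 bpm


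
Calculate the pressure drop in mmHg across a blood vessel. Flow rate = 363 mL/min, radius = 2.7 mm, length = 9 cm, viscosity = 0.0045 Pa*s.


dP = 8*mu*L*Q / (pi*r^4)
Q = 363 mL/min = 6.05e-06 m^3/s
dP = 117.407 Pa = 117.407 / 133.322 mmHg = 0.8806 mmHg


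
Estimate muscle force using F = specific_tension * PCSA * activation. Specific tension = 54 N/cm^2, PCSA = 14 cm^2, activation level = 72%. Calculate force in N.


F = sigma * PCSA * activation
F = 54 * 14 * 0.72
F = 544.3 N


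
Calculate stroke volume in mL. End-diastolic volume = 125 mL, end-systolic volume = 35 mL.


SV = EDV - ESV
SV = 125 - 35
SV = 90 mL


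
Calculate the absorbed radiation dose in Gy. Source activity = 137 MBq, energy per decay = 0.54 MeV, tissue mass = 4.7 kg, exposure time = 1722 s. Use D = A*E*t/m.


A = 137 MBq = 1.3700e+08 Bq
E = 0.54 MeV = 8.6508e-14 J
D = A*E*t/m = 1.3700e+08*8.6508e-14*1722/4.7
D = 0.004342 Gy


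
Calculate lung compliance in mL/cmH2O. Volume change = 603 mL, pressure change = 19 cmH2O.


C = dV / dP
C = 603 / 19
C = 31.74 mL/cmH2O


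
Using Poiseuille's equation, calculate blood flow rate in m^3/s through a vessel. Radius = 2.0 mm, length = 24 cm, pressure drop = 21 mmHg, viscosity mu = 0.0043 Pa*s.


Q = pi*r^4*dP / (8*mu*L)
r = 0.002 m, L = 0.24 m
dP = 21 mmHg = 2799.762 Pa
Q = 1.7046e-05 m^3/s


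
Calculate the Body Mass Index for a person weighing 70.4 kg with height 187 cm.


BMI = weight / height^2
height = 187 cm = 1.87 m
BMI = 70.4 / 1.87^2
BMI = 20.13 kg/m^2


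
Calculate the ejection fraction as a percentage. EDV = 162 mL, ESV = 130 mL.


SV = EDV - ESV = 162 - 130 = 32 mL
EF = SV/EDV * 100 = 32/162 * 100
EF = 19.75%


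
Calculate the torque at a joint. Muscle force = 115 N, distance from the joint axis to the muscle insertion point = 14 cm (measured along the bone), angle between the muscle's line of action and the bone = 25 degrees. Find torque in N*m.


Torque = F * d * sin(theta)   (moment arm = d*sin(theta))
d = 14 cm = 0.14 m
Torque = 115 * 0.14 * sin(25)
Torque = 6.804 N*m


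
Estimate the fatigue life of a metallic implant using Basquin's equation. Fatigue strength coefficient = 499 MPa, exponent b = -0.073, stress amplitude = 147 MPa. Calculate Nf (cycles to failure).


sigma_a = sigma_f' * (2Nf)^b
2Nf = (sigma_a/sigma_f')^(1/b)
2Nf = (147/499)^(1/-0.073)
2Nf = 18663921
Nf = 9.3320e+06


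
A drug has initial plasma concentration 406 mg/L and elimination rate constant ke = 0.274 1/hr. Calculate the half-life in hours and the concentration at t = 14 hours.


t_half = ln(2) / ke = 0.693147 / 0.274 = 2.53 hr
C(t) = C0 * exp(-ke*t) = 406 * exp(-0.274*14)
C(14) = 8.761 mg/L


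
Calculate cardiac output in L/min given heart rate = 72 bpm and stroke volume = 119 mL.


CO = HR * SV
CO = 72 * 119 / 1000
CO = 8.568 L/min


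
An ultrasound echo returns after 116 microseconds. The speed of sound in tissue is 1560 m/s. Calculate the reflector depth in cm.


depth = c * t / 2
t = 116 us = 1.1600e-04 s
depth = 1560 * 1.1600e-04 / 2
depth = 0.09048 m = 9.048 cm


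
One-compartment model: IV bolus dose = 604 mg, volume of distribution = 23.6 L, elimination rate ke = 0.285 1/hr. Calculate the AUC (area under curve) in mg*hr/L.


C0 = Dose/Vd = 604/23.6 = 25.5932 mg/L
AUC = C0/ke = 25.5932/0.285
AUC = 89.8 mg*hr/L


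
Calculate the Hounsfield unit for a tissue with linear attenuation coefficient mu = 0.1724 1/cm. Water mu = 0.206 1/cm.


HU = ((mu_tissue - mu_water) / mu_water) * 1000
HU = ((0.1724 - 0.206) / 0.206) * 1000
HU = -163.1


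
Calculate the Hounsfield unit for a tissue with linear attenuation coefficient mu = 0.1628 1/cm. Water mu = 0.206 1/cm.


HU = ((mu_tissue - mu_water) / mu_water) * 1000
HU = ((0.1628 - 0.206) / 0.206) * 1000
HU = -209.7


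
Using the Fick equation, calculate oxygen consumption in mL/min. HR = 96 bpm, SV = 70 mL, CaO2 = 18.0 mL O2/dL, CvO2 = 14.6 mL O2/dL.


CO = HR*SV = 96*70/1000 = 6.72 L/min
a-v O2 diff = 18.0 - 14.6 = 3.4 mL/dL
VO2 = CO * (CaO2-CvO2) * 10 dL/L
VO2 = 6.72 * 3.4 * 10
VO2 = 228.5 mL/min


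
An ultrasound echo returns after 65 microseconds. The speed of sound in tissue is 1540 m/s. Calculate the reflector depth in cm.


depth = c * t / 2
t = 65 us = 6.5000e-05 s
depth = 1540 * 6.5000e-05 / 2
depth = 0.05005 m = 5.005 cm


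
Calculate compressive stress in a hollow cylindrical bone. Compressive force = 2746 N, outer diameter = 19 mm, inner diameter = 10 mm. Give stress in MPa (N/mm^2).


A = pi*(r_o^2 - r_i^2)
r_o = 9.5 mm, r_i = 5 mm
A = 204.989 mm^2
sigma = F/A = 2746 / 204.989
sigma = 13.4 MPa


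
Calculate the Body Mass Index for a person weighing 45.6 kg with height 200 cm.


BMI = weight / height^2
height = 200 cm = 2 m
BMI = 45.6 / 2^2
BMI = 11.4 kg/m^2


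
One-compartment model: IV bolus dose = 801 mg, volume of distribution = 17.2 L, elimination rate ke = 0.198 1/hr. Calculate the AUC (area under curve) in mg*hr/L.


C0 = Dose/Vd = 801/17.2 = 46.5698 mg/L
AUC = C0/ke = 46.5698/0.198
AUC = 235.2 mg*hr/L


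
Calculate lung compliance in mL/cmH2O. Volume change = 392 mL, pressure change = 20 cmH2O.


C = dV / dP
C = 392 / 20
C = 19.6 mL/cmH2O


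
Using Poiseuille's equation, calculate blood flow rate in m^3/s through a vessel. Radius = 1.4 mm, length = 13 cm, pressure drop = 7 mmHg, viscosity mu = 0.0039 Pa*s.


Q = pi*r^4*dP / (8*mu*L)
r = 0.0014 m, L = 0.13 m
dP = 7 mmHg = 933.254 Pa
Q = 2.7769e-06 m^3/s


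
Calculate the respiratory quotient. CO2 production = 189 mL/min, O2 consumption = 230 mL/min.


RQ = VCO2 / VO2
RQ = 189 / 230
RQ = 0.8217


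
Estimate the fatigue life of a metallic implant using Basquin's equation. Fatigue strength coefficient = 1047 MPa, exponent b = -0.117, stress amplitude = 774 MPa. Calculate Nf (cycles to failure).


sigma_a = sigma_f' * (2Nf)^b
2Nf = (sigma_a/sigma_f')^(1/b)
2Nf = (774/1047)^(1/-0.117)
2Nf = 13.225632
Nf = 6.613


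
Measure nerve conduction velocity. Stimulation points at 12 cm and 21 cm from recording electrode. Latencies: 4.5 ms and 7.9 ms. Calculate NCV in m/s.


Distance = (21 - 12) / 100 = 0.09 m
dt = (7.9 - 4.5) / 1000 = 0.0034 s
NCV = dist / dt = 26.47 m/s


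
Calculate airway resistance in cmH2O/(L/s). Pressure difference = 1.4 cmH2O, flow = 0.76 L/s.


R = dP / flow
R = 1.4 / 0.76
R = 1.842 cmH2O/(L/s)


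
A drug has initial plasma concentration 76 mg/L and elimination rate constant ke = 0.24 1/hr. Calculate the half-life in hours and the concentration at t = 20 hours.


t_half = ln(2) / ke = 0.693147 / 0.24 = 2.888 hr
C(t) = C0 * exp(-ke*t) = 76 * exp(-0.24*20)
C(20) = 0.6255 mg/L


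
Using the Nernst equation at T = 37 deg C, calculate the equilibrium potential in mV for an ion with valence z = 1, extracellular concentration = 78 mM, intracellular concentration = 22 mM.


E = (RT/(zF)) * ln(C_out/C_in)
T = 37 + 273.15 = 310.15 K
E = (8.314 * 310.15 / (1 * 96485)) * ln(78/22)
E = 33.83 mV


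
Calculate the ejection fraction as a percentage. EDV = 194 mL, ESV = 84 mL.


SV = EDV - ESV = 194 - 84 = 110 mL
EF = SV/EDV * 100 = 110/194 * 100
EF = 56.7%


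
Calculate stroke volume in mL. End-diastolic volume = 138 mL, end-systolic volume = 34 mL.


SV = EDV - ESV
SV = 138 - 34
SV = 104 mL


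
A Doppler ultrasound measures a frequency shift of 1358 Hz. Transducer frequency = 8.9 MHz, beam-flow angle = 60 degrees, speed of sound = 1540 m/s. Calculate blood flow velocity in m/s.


v = fd * c / (2 * f0 * cos(theta))
v = 1358 * 1540 / (2 * 8.9000e+06 * cos(60))
v = 0.235 m/s


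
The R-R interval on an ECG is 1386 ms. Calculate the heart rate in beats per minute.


HR = 60 / RR_interval(s)
RR = 1386 ms = 1.386 s
HR = 60 / 1.386 = 43.29 bpm


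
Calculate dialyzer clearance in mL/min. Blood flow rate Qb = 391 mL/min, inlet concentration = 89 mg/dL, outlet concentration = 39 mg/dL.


K = Qb * (Cb_in - Cb_out) / Cb_in
K = 391 * (89 - 39) / 89
K = 219.7 mL/min


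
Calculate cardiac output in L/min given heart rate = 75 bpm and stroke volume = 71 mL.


CO = HR * SV
CO = 75 * 71 / 1000
CO = 5.325 L/min


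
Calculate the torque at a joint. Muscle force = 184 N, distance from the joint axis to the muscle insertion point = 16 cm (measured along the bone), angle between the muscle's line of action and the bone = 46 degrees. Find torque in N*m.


Torque = F * d * sin(theta)   (moment arm = d*sin(theta))
d = 16 cm = 0.16 m
Torque = 184 * 0.16 * sin(46)
Torque = 21.18 N*m


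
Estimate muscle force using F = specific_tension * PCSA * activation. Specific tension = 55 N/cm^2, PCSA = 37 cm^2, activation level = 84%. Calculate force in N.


F = sigma * PCSA * activation
F = 55 * 37 * 0.84
F = 1709 N


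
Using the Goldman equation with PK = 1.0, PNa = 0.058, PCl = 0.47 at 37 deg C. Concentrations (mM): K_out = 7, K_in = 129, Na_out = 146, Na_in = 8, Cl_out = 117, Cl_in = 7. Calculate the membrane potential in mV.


Vm = (RT/F)*ln((PK*Ko + PNa*Nao + PCl*Cli)/(PK*Ki + PNa*Nai + PCl*Clo))
Numer = 18.758, Denom = 184.454
Vm = -61.09 mV


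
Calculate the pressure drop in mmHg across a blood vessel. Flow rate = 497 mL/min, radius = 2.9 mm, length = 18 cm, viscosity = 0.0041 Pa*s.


dP = 8*mu*L*Q / (pi*r^4)
Q = 497 mL/min = 8.28333e-06 m^3/s
dP = 220.095 Pa = 220.095 / 133.322 mmHg = 1.651 mmHg


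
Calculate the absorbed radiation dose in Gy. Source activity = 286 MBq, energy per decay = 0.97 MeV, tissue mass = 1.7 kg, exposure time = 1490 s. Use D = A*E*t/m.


A = 286 MBq = 2.8600e+08 Bq
E = 0.97 MeV = 1.55394e-13 J
D = A*E*t/m = 2.8600e+08*1.55394e-13*1490/1.7
D = 0.03895 Gy


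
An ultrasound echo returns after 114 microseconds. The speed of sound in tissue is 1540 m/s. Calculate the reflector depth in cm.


depth = c * t / 2
t = 114 us = 1.1400e-04 s
depth = 1540 * 1.1400e-04 / 2
depth = 0.08778 m = 8.778 cm


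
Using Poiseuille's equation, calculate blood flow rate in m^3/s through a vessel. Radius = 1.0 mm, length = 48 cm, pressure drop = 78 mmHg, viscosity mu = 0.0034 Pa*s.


Q = pi*r^4*dP / (8*mu*L)
r = 0.001 m, L = 0.48 m
dP = 78 mmHg = 10399.116 Pa
Q = 2.5023e-06 m^3/s


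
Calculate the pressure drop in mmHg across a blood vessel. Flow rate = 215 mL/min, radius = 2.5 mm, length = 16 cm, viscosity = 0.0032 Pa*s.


dP = 8*mu*L*Q / (pi*r^4)
Q = 215 mL/min = 3.58333e-06 m^3/s
dP = 119.602 Pa = 119.602 / 133.322 mmHg = 0.8971 mmHg


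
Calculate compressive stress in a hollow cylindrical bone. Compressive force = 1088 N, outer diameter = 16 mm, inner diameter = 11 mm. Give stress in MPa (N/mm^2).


A = pi*(r_o^2 - r_i^2)
r_o = 8 mm, r_i = 5.5 mm
A = 106.029 mm^2
sigma = F/A = 1088 / 106.029
sigma = 10.26 MPa


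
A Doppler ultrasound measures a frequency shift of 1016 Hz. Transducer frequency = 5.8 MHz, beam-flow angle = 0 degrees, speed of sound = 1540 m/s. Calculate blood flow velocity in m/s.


v = fd * c / (2 * f0 * cos(theta))
v = 1016 * 1540 / (2 * 5.8000e+06 * cos(0))
v = 0.1349 m/s


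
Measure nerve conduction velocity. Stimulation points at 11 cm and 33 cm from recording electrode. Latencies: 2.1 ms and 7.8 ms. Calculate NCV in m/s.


Distance = (33 - 11) / 100 = 0.22 m
dt = (7.8 - 2.1) / 1000 = 0.0057 s
NCV = dist / dt = 38.6 m/s


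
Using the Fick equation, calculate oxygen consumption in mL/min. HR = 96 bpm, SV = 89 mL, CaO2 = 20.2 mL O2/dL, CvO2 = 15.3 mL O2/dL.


CO = HR*SV = 96*89/1000 = 8.544 L/min
a-v O2 diff = 20.2 - 15.3 = 4.9 mL/dL
VO2 = CO * (CaO2-CvO2) * 10 dL/L
VO2 = 8.544 * 4.9 * 10
VO2 = 418.7 mL/min


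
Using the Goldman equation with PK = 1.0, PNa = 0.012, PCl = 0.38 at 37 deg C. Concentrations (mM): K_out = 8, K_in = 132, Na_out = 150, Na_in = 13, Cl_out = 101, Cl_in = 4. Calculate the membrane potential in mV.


Vm = (RT/F)*ln((PK*Ko + PNa*Nao + PCl*Cli)/(PK*Ki + PNa*Nai + PCl*Clo))
Numer = 11.32, Denom = 170.536
Vm = -72.49 mV


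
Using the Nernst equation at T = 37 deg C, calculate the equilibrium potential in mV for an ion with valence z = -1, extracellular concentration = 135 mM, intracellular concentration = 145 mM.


E = (RT/(zF)) * ln(C_out/C_in)
T = 37 + 273.15 = 310.15 K
E = (8.314 * 310.15 / (-1 * 96485)) * ln(135/145)
E = 1.91 mV


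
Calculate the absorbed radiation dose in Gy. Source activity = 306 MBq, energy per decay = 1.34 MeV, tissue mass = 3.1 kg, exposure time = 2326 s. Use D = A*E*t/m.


A = 306 MBq = 3.0600e+08 Bq
E = 1.34 MeV = 2.14668e-13 J
D = A*E*t/m = 3.0600e+08*2.14668e-13*2326/3.1
D = 0.04929 Gy


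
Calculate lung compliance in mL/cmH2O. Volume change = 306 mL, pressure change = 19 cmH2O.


C = dV / dP
C = 306 / 19
C = 16.11 mL/cmH2O


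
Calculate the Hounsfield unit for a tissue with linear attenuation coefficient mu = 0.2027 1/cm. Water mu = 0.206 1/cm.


HU = ((mu_tissue - mu_water) / mu_water) * 1000
HU = ((0.2027 - 0.206) / 0.206) * 1000
HU = -16.02


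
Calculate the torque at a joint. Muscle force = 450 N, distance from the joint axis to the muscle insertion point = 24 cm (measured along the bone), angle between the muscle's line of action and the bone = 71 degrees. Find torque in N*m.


Torque = F * d * sin(theta)   (moment arm = d*sin(theta))
d = 24 cm = 0.24 m
Torque = 450 * 0.24 * sin(71)
Torque = 102.1 N*m


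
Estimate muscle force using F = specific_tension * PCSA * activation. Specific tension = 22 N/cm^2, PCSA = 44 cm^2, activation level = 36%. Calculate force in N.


F = sigma * PCSA * activation
F = 22 * 44 * 0.36
F = 348.5 N


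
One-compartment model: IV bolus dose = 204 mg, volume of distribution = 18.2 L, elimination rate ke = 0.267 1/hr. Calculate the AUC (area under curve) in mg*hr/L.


C0 = Dose/Vd = 204/18.2 = 11.2088 mg/L
AUC = C0/ke = 11.2088/0.267
AUC = 41.98 mg*hr/L


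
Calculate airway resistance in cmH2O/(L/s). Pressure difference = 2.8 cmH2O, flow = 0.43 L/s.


R = dP / flow
R = 2.8 / 0.43
R = 6.512 cmH2O/(L/s)


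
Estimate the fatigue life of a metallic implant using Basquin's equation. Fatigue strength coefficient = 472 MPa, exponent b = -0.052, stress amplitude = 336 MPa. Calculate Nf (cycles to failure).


sigma_a = sigma_f' * (2Nf)^b
2Nf = (sigma_a/sigma_f')^(1/b)
2Nf = (336/472)^(1/-0.052)
2Nf = 689.46761
Nf = 344.7


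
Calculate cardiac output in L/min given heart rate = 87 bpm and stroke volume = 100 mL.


CO = HR * SV
CO = 87 * 100 / 1000
CO = 8.7 L/min


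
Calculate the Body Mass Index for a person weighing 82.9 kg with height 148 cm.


BMI = weight / height^2
height = 148 cm = 1.48 m
BMI = 82.9 / 1.48^2
BMI = 37.85 kg/m^2


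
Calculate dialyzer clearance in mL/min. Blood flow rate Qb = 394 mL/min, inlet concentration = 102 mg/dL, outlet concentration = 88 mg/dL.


K = Qb * (Cb_in - Cb_out) / Cb_in
K = 394 * (102 - 88) / 102
K = 54.08 mL/min


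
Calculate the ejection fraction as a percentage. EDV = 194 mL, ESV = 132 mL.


SV = EDV - ESV = 194 - 132 = 62 mL
EF = SV/EDV * 100 = 62/194 * 100
EF = 31.96%


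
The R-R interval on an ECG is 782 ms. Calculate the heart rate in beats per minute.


HR = 60 / RR_interval(s)
RR = 782 ms = 0.782 s
HR = 60 / 0.782 = 76.73 bpm


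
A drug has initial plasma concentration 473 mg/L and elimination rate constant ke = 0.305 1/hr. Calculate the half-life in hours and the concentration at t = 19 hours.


t_half = ln(2) / ke = 0.693147 / 0.305 = 2.273 hr
C(t) = C0 * exp(-ke*t) = 473 * exp(-0.305*19)
C(19) = 1.439 mg/L


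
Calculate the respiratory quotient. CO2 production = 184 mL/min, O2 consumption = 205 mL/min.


RQ = VCO2 / VO2
RQ = 184 / 205
RQ = 0.8976


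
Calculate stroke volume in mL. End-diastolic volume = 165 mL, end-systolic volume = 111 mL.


SV = EDV - ESV
SV = 165 - 111
SV = 54 mL


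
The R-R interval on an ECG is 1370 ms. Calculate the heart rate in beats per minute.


HR = 60 / RR_interval(s)
RR = 1370 ms = 1.37 s
HR = 60 / 1.37 = 43.8 bpm


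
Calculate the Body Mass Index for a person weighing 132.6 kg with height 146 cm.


BMI = weight / height^2
height = 146 cm = 1.46 m
BMI = 132.6 / 1.46^2
BMI = 62.21 kg/m^2


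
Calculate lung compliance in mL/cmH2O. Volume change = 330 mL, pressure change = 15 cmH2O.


C = dV / dP
C = 330 / 15
C = 22 mL/cmH2O


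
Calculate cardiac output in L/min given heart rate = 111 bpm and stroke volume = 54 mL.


CO = HR * SV
CO = 111 * 54 / 1000
CO = 5.994 L/min


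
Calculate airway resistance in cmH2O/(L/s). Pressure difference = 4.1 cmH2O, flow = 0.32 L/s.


R = dP / flow
R = 4.1 / 0.32
R = 12.81 cmH2O/(L/s)
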